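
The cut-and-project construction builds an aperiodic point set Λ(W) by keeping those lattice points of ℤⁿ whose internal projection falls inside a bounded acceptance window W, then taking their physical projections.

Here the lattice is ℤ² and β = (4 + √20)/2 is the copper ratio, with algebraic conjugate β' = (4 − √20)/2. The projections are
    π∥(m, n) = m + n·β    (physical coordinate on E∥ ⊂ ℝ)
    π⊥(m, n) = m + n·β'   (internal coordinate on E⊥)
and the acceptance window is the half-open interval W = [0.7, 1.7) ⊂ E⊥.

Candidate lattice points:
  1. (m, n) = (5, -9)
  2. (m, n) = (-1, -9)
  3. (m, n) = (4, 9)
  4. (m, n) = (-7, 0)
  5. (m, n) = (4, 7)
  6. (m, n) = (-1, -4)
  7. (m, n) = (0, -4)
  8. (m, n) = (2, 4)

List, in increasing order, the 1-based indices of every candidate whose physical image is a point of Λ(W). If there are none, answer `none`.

2, 7, 8

β' = (4−√20)/2 ≈ -0.23607.
[1] lift (5,-9): star map gives 7.12461; window check 0.7 ≤ 7.12461 < 1.7 is false → out
[2] lift (-1,-9): star map gives 1.12461; window check 0.7 ≤ 1.12461 < 1.7 is true → IN Λ
[3] lift (4,9): star map gives 1.87539; window check 0.7 ≤ 1.87539 < 1.7 is false → out
[4] lift (-7,0): star map gives -7.00000; window check 0.7 ≤ -7.00000 < 1.7 is false → out
[5] lift (4,7): star map gives 2.34752; window check 0.7 ≤ 2.34752 < 1.7 is false → out
[6] lift (-1,-4): star map gives -0.05573; window check 0.7 ≤ -0.05573 < 1.7 is false → out
[7] lift (0,-4): star map gives 0.94427; window check 0.7 ≤ 0.94427 < 1.7 is true → IN Λ
[8] lift (2,4): star map gives 1.05573; window check 0.7 ≤ 1.05573 < 1.7 is true → IN Λ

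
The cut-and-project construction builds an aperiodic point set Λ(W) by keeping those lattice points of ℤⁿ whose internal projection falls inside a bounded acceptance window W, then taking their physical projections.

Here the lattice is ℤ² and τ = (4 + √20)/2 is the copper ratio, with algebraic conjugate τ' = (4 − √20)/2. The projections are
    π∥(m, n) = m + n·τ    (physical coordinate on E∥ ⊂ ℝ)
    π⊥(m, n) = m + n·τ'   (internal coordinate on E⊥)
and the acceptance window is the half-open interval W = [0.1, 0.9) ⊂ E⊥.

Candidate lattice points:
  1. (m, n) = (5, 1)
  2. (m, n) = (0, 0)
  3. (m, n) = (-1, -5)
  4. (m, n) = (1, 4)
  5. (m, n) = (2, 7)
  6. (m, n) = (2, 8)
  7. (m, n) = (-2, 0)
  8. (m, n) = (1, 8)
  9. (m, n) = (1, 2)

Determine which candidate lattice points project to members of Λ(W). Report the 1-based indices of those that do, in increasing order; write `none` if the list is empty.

Numerically τ ≈ 4.23607 and τ' = −1/τ ≈ -0.23607.
#1 (5,1): internal coord 5 + (1)·τ' = +4.76393; +4.76393 ∉ [0.1, 0.9) → out
#2 (0,0): internal coord 0 + (0)·τ' = +0.00000; +0.00000 ∉ [0.1, 0.9) → out
#3 (-1,-5): internal coord -1 + (-5)·τ' = +0.18034; +0.18034 ∈ [0.1, 0.9) → IN Λ
#4 (1,4): internal coord 1 + (4)·τ' = +0.05573; +0.05573 ∉ [0.1, 0.9) → out
#5 (2,7): internal coord 2 + (7)·τ' = +0.34752; +0.34752 ∈ [0.1, 0.9) → IN Λ
#6 (2,8): internal coord 2 + (8)·τ' = +0.11146; +0.11146 ∈ [0.1, 0.9) → IN Λ
#7 (-2,0): internal coord -2 + (0)·τ' = -2.00000; -2.00000 ∉ [0.1, 0.9) → out
#8 (1,8): internal coord 1 + (8)·τ' = -0.88854; -0.88854 ∉ [0.1, 0.9) → out
#9 (1,2): internal coord 1 + (2)·τ' = +0.52786; +0.52786 ∈ [0.1, 0.9) → IN Λ

3, 5, 6, 9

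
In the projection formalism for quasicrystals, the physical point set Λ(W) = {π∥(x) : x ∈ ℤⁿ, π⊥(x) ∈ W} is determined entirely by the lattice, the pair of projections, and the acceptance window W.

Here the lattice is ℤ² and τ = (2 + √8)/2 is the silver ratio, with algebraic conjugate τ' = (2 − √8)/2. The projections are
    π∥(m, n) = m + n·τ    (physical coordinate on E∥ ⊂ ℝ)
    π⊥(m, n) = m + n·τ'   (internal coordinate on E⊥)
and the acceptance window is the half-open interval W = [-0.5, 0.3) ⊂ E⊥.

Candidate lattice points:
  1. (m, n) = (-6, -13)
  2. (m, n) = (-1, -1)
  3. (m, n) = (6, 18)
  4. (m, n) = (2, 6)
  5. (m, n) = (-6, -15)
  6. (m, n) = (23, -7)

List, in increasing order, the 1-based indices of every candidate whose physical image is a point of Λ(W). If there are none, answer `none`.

4, 5

τ' = (2−√8)/2 ≈ -0.414214.
[1] lift (-6,-13): star map gives -0.615224; window check -0.5 ≤ -0.615224 < 0.3 is false → out
[2] lift (-1,-1): star map gives -0.585786; window check -0.5 ≤ -0.585786 < 0.3 is false → out
[3] lift (6,18): star map gives -1.455844; window check -0.5 ≤ -1.455844 < 0.3 is false → out
[4] lift (2,6): star map gives -0.485281; window check -0.5 ≤ -0.485281 < 0.3 is true → IN Λ
[5] lift (-6,-15): star map gives 0.213203; window check -0.5 ≤ 0.213203 < 0.3 is true → IN Λ
[6] lift (23,-7): star map gives 25.899495; window check -0.5 ≤ 25.899495 < 0.3 is false → out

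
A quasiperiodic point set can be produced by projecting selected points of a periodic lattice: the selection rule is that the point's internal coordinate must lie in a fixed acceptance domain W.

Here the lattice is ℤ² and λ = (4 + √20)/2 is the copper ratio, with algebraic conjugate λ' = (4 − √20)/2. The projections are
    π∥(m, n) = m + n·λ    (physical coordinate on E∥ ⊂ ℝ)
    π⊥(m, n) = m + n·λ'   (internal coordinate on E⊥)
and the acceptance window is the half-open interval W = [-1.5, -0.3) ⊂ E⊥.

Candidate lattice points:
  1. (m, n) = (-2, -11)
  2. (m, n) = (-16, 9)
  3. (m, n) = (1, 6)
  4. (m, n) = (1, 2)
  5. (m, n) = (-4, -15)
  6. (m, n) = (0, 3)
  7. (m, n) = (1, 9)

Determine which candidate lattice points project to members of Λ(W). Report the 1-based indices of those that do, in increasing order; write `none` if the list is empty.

λ' = (4−√20)/2 ≈ -0.23607.
[1] lift (-2,-11): star map gives 0.59675; window check -1.5 ≤ 0.59675 < -0.3 is false → out
[2] lift (-16,9): star map gives -18.12461; window check -1.5 ≤ -18.12461 < -0.3 is false → out
[3] lift (1,6): star map gives -0.41641; window check -1.5 ≤ -0.41641 < -0.3 is true → IN Λ
[4] lift (1,2): star map gives 0.52786; window check -1.5 ≤ 0.52786 < -0.3 is false → out
[5] lift (-4,-15): star map gives -0.45898; window check -1.5 ≤ -0.45898 < -0.3 is true → IN Λ
[6] lift (0,3): star map gives -0.70820; window check -1.5 ≤ -0.70820 < -0.3 is true → IN Λ
[7] lift (1,9): star map gives -1.12461; window check -1.5 ≤ -1.12461 < -0.3 is true → IN Λ

3, 5, 6, 7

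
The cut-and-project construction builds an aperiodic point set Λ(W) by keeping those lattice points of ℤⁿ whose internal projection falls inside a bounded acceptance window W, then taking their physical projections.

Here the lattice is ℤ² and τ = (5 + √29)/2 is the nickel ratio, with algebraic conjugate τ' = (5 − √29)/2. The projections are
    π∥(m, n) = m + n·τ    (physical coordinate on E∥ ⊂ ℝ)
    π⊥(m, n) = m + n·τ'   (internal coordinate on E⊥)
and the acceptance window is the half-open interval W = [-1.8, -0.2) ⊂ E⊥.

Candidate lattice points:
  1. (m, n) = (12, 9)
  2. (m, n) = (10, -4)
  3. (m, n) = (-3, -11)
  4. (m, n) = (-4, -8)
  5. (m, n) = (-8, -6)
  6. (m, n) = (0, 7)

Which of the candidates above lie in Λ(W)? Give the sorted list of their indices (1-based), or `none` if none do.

3, 6

Compute τ' = (5−√29)/2 = -0.192582, so π⊥(m,n) = m -0.192582·n.
#1 (12,9): internal coord 12 + (9)·τ' = +10.266758; +10.266758 ∉ [-1.8, -0.2) → out
#2 (10,-4): internal coord 10 + (-4)·τ' = +10.770330; +10.770330 ∉ [-1.8, -0.2) → out
#3 (-3,-11): internal coord -3 + (-11)·τ' = -0.881594; -0.881594 ∈ [-1.8, -0.2) → IN Λ
#4 (-4,-8): internal coord -4 + (-8)·τ' = -2.459341; -2.459341 ∉ [-1.8, -0.2) → out
#5 (-8,-6): internal coord -8 + (-6)·τ' = -6.844506; -6.844506 ∉ [-1.8, -0.2) → out
#6 (0,7): internal coord 0 + (7)·τ' = -1.348077; -1.348077 ∈ [-1.8, -0.2) → IN Λ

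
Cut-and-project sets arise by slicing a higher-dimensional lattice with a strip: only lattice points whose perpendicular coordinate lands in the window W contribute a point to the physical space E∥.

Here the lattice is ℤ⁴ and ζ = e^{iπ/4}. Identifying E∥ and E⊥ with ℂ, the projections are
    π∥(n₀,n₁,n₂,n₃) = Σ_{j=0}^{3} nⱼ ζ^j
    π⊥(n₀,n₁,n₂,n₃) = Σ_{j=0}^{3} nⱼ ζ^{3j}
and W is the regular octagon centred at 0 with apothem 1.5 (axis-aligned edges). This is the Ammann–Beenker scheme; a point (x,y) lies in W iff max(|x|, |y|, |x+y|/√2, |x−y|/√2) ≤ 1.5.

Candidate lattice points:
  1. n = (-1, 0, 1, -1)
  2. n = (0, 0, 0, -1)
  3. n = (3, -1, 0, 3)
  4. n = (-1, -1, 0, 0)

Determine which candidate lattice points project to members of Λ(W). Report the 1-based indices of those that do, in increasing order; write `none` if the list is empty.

With ζ = e^{iπ/4} the internal vectors are ζ^0,ζ^3,ζ^6,ζ^9.
candidate 1: n = (-1, 0, 1, -1) → π⊥ ≈ (-1.7071, -1.7071); max(|x|,|y|,|x±y|/√2) = 2.4142 > 1.5 ⇒ ∉ W
candidate 2: n = (0, 0, 0, -1) → π⊥ ≈ (-0.7071, -0.7071); max(|x|,|y|,|x±y|/√2) = 1.0000 ≤ 1.5 ⇒ ∈ W
candidate 3: n = (3, -1, 0, 3) → π⊥ ≈ (+5.8284, +1.4142); max(|x|,|y|,|x±y|/√2) = 5.8284 > 1.5 ⇒ ∉ W
candidate 4: n = (-1, -1, 0, 0) → π⊥ ≈ (-0.2929, -0.7071); max(|x|,|y|,|x±y|/√2) = 0.7071 ≤ 1.5 ⇒ ∈ W

2, 4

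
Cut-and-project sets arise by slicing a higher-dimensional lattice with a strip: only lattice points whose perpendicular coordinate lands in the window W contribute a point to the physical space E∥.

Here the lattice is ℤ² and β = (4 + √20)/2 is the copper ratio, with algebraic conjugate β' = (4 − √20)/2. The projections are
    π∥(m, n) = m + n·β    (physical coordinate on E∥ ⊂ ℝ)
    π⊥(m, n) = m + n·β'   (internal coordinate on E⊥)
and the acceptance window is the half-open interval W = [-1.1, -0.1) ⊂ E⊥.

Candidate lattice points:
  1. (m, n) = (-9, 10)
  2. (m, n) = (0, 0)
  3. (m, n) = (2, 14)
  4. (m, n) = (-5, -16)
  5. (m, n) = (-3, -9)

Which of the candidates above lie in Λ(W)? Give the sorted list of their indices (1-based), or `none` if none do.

5

β' = (4−√20)/2 ≈ -0.2361.
[1] lift (-9,10): star map gives -11.3607; window check -1.1 ≤ -11.3607 < -0.1 is false → out
[2] lift (0,0): star map gives 0.0000; window check -1.1 ≤ 0.0000 < -0.1 is false → out
[3] lift (2,14): star map gives -1.3050; window check -1.1 ≤ -1.3050 < -0.1 is false → out
[4] lift (-5,-16): star map gives -1.2229; window check -1.1 ≤ -1.2229 < -0.1 is false → out
[5] lift (-3,-9): star map gives -0.8754; window check -1.1 ≤ -0.8754 < -0.1 is true → IN Λ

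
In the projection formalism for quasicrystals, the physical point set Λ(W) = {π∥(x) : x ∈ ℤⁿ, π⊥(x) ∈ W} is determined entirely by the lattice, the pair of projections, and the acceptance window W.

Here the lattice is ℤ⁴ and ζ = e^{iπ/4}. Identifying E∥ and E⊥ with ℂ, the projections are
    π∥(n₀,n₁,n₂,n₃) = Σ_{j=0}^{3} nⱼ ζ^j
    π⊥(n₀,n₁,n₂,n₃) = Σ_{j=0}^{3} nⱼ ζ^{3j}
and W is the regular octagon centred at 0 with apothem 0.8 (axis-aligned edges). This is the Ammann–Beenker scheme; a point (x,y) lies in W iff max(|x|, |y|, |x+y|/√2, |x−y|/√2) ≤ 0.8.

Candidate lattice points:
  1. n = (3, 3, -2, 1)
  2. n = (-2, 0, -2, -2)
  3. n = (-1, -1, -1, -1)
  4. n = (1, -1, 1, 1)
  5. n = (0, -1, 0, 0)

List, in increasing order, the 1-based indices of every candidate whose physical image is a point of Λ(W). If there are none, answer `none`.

none

Internal map: ζ^{3j} for j=0..3 gives (1,0), (−√2/2,√2/2), (0,−1), (√2/2,√2/2).
candidate 1: n = (3, 3, -2, 1) → π⊥ ≈ (+1.5858, +4.8284); max(|x|,|y|,|x±y|/√2) = 4.8284 > 0.8 ⇒ ∉ W
candidate 2: n = (-2, 0, -2, -2) → π⊥ ≈ (-3.4142, +0.5858); max(|x|,|y|,|x±y|/√2) = 3.4142 > 0.8 ⇒ ∉ W
candidate 3: n = (-1, -1, -1, -1) → π⊥ ≈ (-1.0000, -0.4142); max(|x|,|y|,|x±y|/√2) = 1.0000 > 0.8 ⇒ ∉ W
candidate 4: n = (1, -1, 1, 1) → π⊥ ≈ (+2.4142, -1.0000); max(|x|,|y|,|x±y|/√2) = 2.4142 > 0.8 ⇒ ∉ W
candidate 5: n = (0, -1, 0, 0) → π⊥ ≈ (+0.7071, -0.7071); max(|x|,|y|,|x±y|/√2) = 1.0000 > 0.8 ⇒ ∉ W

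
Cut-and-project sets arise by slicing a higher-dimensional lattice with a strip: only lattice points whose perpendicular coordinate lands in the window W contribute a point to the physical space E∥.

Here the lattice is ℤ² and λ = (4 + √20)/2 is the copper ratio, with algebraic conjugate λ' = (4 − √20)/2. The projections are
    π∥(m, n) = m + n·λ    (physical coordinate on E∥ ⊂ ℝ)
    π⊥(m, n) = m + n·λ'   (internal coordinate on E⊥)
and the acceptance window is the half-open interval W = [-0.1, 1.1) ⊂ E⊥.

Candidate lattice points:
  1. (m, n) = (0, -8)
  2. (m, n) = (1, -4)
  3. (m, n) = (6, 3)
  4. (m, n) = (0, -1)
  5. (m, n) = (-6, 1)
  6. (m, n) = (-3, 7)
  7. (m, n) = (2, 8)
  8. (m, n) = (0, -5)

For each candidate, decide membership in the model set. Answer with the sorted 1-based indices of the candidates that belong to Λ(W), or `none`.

Compute λ' = (4−√20)/2 = -0.2361, so π⊥(m,n) = m -0.2361·n.
candidate 1: (m,n)=(0,-8) → π∥ = 0-8·λ ≈ -33.8885, π⊥ = 0-8·λ' ≈ 1.8885 ∉ [-0.1, 1.1) ⇒ out
candidate 2: (m,n)=(1,-4) → π∥ = 1-4·λ ≈ -15.9443, π⊥ = 1-4·λ' ≈ 1.9443 ∉ [-0.1, 1.1) ⇒ out
candidate 3: (m,n)=(6,3) → π∥ = 6+3·λ ≈ 18.7082, π⊥ = 6+3·λ' ≈ 5.2918 ∉ [-0.1, 1.1) ⇒ out
candidate 4: (m,n)=(0,-1) → π∥ = 0-1·λ ≈ -4.2361, π⊥ = 0-1·λ' ≈ 0.2361 ∈ [-0.1, 1.1) ⇒ IN Λ
candidate 5: (m,n)=(-6,1) → π∥ = -6+1·λ ≈ -1.7639, π⊥ = -6+1·λ' ≈ -6.2361 ∉ [-0.1, 1.1) ⇒ out
candidate 6: (m,n)=(-3,7) → π∥ = -3+7·λ ≈ 26.6525, π⊥ = -3+7·λ' ≈ -4.6525 ∉ [-0.1, 1.1) ⇒ out
candidate 7: (m,n)=(2,8) → π∥ = 2+8·λ ≈ 35.8885, π⊥ = 2+8·λ' ≈ 0.1115 ∈ [-0.1, 1.1) ⇒ IN Λ
candidate 8: (m,n)=(0,-5) → π∥ = 0-5·λ ≈ -21.1803, π⊥ = 0-5·λ' ≈ 1.1803 ∉ [-0.1, 1.1) ⇒ out

4, 7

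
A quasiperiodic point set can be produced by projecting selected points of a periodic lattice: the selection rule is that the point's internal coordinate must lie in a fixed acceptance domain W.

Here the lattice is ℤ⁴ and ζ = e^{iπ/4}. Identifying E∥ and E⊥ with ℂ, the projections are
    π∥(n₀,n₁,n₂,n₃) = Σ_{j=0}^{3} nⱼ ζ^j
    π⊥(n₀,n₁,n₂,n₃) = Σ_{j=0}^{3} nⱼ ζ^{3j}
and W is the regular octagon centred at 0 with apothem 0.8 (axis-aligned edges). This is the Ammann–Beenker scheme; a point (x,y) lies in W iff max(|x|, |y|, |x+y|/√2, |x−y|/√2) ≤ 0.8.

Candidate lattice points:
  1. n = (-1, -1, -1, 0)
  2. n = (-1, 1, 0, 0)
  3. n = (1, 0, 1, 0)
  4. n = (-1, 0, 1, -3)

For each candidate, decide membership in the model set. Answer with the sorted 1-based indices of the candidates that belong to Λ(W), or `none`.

With ζ = e^{iπ/4} the internal vectors are ζ^0,ζ^3,ζ^6,ζ^9.
#1 (-1, -1, -1, 0): internal (-0.29289, 0.29289); octagon support 0.41421 vs apothem 0.8 → ∈ W
#2 (-1, 1, 0, 0): internal (-1.70711, 0.70711); octagon support 1.70711 vs apothem 0.8 → ∉ W
#3 (1, 0, 1, 0): internal (1.00000, -1.00000); octagon support 1.41421 vs apothem 0.8 → ∉ W
#4 (-1, 0, 1, -3): internal (-3.12132, -3.12132); octagon support 4.41421 vs apothem 0.8 → ∉ W

1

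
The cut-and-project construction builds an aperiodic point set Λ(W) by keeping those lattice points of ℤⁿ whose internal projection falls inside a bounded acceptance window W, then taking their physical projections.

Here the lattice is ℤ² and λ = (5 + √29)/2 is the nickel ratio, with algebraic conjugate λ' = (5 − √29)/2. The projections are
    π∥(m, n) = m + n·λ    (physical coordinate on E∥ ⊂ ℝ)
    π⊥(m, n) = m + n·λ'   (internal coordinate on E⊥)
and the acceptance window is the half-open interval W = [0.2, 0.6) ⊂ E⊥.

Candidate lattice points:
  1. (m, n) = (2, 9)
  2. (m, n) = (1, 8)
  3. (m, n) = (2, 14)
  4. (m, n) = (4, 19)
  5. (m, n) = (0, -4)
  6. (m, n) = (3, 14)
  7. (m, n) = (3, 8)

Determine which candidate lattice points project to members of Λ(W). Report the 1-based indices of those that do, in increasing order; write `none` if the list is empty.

1, 4, 6

Numerically λ ≈ 5.19258 and λ' = −1/λ ≈ -0.19258.
#1 (2,9): internal coord 2 + (9)·λ' = +0.26676; +0.26676 ∈ [0.2, 0.6) → IN Λ
#2 (1,8): internal coord 1 + (8)·λ' = -0.54066; -0.54066 ∉ [0.2, 0.6) → out
#3 (2,14): internal coord 2 + (14)·λ' = -0.69615; -0.69615 ∉ [0.2, 0.6) → out
#4 (4,19): internal coord 4 + (19)·λ' = +0.34093; +0.34093 ∈ [0.2, 0.6) → IN Λ
#5 (0,-4): internal coord 0 + (-4)·λ' = +0.77033; +0.77033 ∉ [0.2, 0.6) → out
#6 (3,14): internal coord 3 + (14)·λ' = +0.30385; +0.30385 ∈ [0.2, 0.6) → IN Λ
#7 (3,8): internal coord 3 + (8)·λ' = +1.45934; +1.45934 ∉ [0.2, 0.6) → out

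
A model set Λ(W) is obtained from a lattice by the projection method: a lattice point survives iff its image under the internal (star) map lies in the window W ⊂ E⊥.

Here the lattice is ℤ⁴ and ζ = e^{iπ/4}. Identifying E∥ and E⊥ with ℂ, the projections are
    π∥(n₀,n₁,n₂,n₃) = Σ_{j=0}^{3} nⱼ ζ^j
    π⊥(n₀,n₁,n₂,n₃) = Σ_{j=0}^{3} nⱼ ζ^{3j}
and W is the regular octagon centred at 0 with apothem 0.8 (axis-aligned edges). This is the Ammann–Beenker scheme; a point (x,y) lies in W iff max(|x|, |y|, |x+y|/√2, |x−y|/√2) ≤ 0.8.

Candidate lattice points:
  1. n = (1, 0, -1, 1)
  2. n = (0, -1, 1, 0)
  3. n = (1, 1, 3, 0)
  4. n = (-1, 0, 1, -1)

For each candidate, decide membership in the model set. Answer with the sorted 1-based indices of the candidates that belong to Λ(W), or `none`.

π⊥(n) = n₀ + n₁ζ³ + n₂ζ⁶ + n₃ζ⁹ where ζ = e^{iπ/4}.
#1 (1, 0, -1, 1): internal (1.7071, 1.7071); octagon support 2.4142 vs apothem 0.8 → ∉ W
#2 (0, -1, 1, 0): internal (0.7071, -1.7071); octagon support 1.7071 vs apothem 0.8 → ∉ W
#3 (1, 1, 3, 0): internal (0.2929, -2.2929); octagon support 2.2929 vs apothem 0.8 → ∉ W
#4 (-1, 0, 1, -1): internal (-1.7071, -1.7071); octagon support 2.4142 vs apothem 0.8 → ∉ W

none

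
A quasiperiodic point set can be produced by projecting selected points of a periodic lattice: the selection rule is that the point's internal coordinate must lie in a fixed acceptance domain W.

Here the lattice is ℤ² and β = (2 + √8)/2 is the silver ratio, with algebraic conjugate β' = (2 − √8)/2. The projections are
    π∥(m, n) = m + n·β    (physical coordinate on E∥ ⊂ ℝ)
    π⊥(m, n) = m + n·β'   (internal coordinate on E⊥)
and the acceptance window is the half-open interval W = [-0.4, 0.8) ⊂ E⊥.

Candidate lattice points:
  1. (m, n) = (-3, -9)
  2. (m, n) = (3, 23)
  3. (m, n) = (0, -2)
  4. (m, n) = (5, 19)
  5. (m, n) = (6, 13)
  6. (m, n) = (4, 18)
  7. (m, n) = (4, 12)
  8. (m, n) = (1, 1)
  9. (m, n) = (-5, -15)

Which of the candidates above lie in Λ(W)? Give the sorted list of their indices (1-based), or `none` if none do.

1, 5, 8

β' = (2−√8)/2 ≈ -0.414214.
[1] lift (-3,-9): star map gives 0.727922; window check -0.4 ≤ 0.727922 < 0.8 is true → IN Λ
[2] lift (3,23): star map gives -6.526912; window check -0.4 ≤ -6.526912 < 0.8 is false → out
[3] lift (0,-2): star map gives 0.828427; window check -0.4 ≤ 0.828427 < 0.8 is false → out
[4] lift (5,19): star map gives -2.870058; window check -0.4 ≤ -2.870058 < 0.8 is false → out
[5] lift (6,13): star map gives 0.615224; window check -0.4 ≤ 0.615224 < 0.8 is true → IN Λ
[6] lift (4,18): star map gives -3.455844; window check -0.4 ≤ -3.455844 < 0.8 is false → out
[7] lift (4,12): star map gives -0.970563; window check -0.4 ≤ -0.970563 < 0.8 is false → out
[8] lift (1,1): star map gives 0.585786; window check -0.4 ≤ 0.585786 < 0.8 is true → IN Λ
[9] lift (-5,-15): star map gives 1.213203; window check -0.4 ≤ 1.213203 < 0.8 is false → out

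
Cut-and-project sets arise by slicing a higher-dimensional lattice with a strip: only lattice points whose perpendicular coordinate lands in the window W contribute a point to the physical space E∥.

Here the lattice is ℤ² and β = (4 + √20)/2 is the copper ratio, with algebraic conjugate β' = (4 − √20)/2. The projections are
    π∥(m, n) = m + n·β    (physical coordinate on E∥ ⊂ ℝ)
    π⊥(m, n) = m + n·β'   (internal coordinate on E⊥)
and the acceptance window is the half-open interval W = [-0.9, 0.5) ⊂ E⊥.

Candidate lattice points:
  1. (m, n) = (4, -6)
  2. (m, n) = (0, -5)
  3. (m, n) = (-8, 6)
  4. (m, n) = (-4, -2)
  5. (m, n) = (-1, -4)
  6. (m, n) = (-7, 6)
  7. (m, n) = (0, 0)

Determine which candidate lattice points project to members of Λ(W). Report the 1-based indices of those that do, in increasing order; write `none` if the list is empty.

5, 7

β' = (4−√20)/2 ≈ -0.2361.
[1] lift (4,-6): star map gives 5.4164; window check -0.9 ≤ 5.4164 < 0.5 is false → out
[2] lift (0,-5): star map gives 1.1803; window check -0.9 ≤ 1.1803 < 0.5 is false → out
[3] lift (-8,6): star map gives -9.4164; window check -0.9 ≤ -9.4164 < 0.5 is false → out
[4] lift (-4,-2): star map gives -3.5279; window check -0.9 ≤ -3.5279 < 0.5 is false → out
[5] lift (-1,-4): star map gives -0.0557; window check -0.9 ≤ -0.0557 < 0.5 is true → IN Λ
[6] lift (-7,6): star map gives -8.4164; window check -0.9 ≤ -8.4164 < 0.5 is false → out
[7] lift (0,0): star map gives 0.0000; window check -0.9 ≤ 0.0000 < 0.5 is true → IN Λ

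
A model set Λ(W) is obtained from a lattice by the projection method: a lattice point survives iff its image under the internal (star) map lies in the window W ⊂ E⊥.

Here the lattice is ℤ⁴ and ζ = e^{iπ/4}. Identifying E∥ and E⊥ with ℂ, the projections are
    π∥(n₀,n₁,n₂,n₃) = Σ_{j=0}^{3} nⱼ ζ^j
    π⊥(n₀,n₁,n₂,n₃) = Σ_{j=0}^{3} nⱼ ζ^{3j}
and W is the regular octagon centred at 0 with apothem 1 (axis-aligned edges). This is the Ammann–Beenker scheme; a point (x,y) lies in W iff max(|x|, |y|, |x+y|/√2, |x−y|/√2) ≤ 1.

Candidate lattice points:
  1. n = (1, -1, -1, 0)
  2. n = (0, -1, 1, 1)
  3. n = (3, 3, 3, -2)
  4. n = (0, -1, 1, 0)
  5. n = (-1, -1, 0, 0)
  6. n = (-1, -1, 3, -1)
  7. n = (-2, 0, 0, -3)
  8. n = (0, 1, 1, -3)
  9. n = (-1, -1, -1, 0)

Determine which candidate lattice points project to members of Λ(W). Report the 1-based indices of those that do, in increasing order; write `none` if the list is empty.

π⊥(n) = n₀ + n₁ζ³ + n₂ζ⁶ + n₃ζ⁹ where ζ = e^{iπ/4}.
#1 (1, -1, -1, 0): internal (1.70711, 0.29289); octagon support 1.70711 vs apothem 1 → ∉ W
#2 (0, -1, 1, 1): internal (1.41421, -1.00000); octagon support 1.70711 vs apothem 1 → ∉ W
#3 (3, 3, 3, -2): internal (-0.53553, -2.29289); octagon support 2.29289 vs apothem 1 → ∉ W
#4 (0, -1, 1, 0): internal (0.70711, -1.70711); octagon support 1.70711 vs apothem 1 → ∉ W
#5 (-1, -1, 0, 0): internal (-0.29289, -0.70711); octagon support 0.70711 vs apothem 1 → ∈ W
#6 (-1, -1, 3, -1): internal (-1.00000, -4.41421); octagon support 4.41421 vs apothem 1 → ∉ W
#7 (-2, 0, 0, -3): internal (-4.12132, -2.12132); octagon support 4.41421 vs apothem 1 → ∉ W
#8 (0, 1, 1, -3): internal (-2.82843, -2.41421); octagon support 3.70711 vs apothem 1 → ∉ W
#9 (-1, -1, -1, 0): internal (-0.29289, 0.29289); octagon support 0.41421 vs apothem 1 → ∈ W

5, 9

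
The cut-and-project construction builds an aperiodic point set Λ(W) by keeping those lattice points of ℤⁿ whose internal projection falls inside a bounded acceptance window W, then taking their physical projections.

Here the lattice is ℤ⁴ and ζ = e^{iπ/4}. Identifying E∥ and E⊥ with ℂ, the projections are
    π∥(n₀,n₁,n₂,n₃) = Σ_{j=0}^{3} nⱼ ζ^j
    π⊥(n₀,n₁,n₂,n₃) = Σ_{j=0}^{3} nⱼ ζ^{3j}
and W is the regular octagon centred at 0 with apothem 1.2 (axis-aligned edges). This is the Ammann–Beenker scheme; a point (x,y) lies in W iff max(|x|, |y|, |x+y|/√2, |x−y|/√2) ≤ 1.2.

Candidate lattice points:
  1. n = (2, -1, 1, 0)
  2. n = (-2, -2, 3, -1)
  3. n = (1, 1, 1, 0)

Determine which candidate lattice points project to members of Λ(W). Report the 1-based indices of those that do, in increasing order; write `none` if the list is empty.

π⊥(n) = n₀ + n₁ζ³ + n₂ζ⁶ + n₃ζ⁹ where ζ = e^{iπ/4}.
candidate 1: n = (2, -1, 1, 0) → π⊥ ≈ (+2.707107, -1.707107); max(|x|,|y|,|x±y|/√2) = 3.121320 > 1.2 ⇒ ∉ W
candidate 2: n = (-2, -2, 3, -1) → π⊥ ≈ (-1.292893, -5.121320); max(|x|,|y|,|x±y|/√2) = 5.121320 > 1.2 ⇒ ∉ W
candidate 3: n = (1, 1, 1, 0) → π⊥ ≈ (+0.292893, -0.292893); max(|x|,|y|,|x±y|/√2) = 0.414214 ≤ 1.2 ⇒ ∈ W

3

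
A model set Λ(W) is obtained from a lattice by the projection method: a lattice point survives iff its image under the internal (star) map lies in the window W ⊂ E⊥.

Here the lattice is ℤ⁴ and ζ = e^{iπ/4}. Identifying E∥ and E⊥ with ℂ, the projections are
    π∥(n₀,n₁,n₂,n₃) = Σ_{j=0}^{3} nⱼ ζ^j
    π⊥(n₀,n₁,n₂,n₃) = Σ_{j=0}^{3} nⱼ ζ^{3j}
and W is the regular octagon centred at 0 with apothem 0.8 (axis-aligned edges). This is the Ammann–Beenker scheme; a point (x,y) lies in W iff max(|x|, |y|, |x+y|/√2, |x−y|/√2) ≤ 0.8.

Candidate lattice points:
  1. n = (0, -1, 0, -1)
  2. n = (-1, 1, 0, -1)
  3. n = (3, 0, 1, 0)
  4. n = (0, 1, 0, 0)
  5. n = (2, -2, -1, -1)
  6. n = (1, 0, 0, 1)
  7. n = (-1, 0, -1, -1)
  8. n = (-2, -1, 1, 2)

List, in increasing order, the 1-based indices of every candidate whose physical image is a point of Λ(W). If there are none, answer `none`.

8

Internal map: ζ^{3j} for j=0..3 gives (1,0), (−√2/2,√2/2), (0,−1), (√2/2,√2/2).
#1 (0, -1, 0, -1): internal (0.0000, -1.4142); octagon support 1.4142 vs apothem 0.8 → ∉ W
#2 (-1, 1, 0, -1): internal (-2.4142, 0.0000); octagon support 2.4142 vs apothem 0.8 → ∉ W
#3 (3, 0, 1, 0): internal (3.0000, -1.0000); octagon support 3.0000 vs apothem 0.8 → ∉ W
#4 (0, 1, 0, 0): internal (-0.7071, 0.7071); octagon support 1.0000 vs apothem 0.8 → ∉ W
#5 (2, -2, -1, -1): internal (2.7071, -1.1213); octagon support 2.7071 vs apothem 0.8 → ∉ W
#6 (1, 0, 0, 1): internal (1.7071, 0.7071); octagon support 1.7071 vs apothem 0.8 → ∉ W
#7 (-1, 0, -1, -1): internal (-1.7071, 0.2929); octagon support 1.7071 vs apothem 0.8 → ∉ W
#8 (-2, -1, 1, 2): internal (0.1213, -0.2929); octagon support 0.2929 vs apothem 0.8 → ∈ W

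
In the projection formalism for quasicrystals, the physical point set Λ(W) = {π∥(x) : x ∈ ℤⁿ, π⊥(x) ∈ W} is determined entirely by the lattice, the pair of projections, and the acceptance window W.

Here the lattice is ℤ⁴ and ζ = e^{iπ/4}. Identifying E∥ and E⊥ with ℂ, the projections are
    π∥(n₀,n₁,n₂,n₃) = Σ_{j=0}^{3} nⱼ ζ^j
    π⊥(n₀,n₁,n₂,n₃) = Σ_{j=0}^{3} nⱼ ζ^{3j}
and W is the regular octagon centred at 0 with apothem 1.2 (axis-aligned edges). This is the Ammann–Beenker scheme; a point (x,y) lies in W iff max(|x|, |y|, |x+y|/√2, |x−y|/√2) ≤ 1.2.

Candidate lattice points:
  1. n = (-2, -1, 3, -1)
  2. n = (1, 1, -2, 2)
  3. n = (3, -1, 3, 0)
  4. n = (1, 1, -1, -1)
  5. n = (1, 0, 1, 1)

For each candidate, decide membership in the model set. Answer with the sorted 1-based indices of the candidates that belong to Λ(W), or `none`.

Internal map: ζ^{3j} for j=0..3 gives (1,0), (−√2/2,√2/2), (0,−1), (√2/2,√2/2).
#1 (-2, -1, 3, -1): internal (-2.000000, -4.414214); octagon support 4.535534 vs apothem 1.2 → ∉ W
#2 (1, 1, -2, 2): internal (1.707107, 4.121320); octagon support 4.121320 vs apothem 1.2 → ∉ W
#3 (3, -1, 3, 0): internal (3.707107, -3.707107); octagon support 5.242641 vs apothem 1.2 → ∉ W
#4 (1, 1, -1, -1): internal (-0.414214, 1.000000); octagon support 1.000000 vs apothem 1.2 → ∈ W
#5 (1, 0, 1, 1): internal (1.707107, -0.292893); octagon support 1.707107 vs apothem 1.2 → ∉ W

4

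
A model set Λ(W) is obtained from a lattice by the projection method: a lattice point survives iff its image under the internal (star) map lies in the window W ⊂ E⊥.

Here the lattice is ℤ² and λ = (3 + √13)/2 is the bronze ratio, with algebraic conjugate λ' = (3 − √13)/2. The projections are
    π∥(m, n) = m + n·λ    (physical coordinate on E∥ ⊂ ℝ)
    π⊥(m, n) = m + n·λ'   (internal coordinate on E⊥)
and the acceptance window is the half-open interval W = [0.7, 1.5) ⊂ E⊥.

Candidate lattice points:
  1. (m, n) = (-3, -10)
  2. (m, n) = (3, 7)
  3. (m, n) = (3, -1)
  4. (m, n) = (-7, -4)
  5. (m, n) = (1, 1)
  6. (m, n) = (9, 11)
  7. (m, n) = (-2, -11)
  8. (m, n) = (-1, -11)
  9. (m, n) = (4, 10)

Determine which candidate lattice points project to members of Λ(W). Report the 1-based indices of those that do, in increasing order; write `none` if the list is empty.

Numerically λ ≈ 3.302776 and λ' = −1/λ ≈ -0.302776.
candidate 1: (m,n)=(-3,-10) → π∥ = -3-10·λ ≈ -36.027756, π⊥ = -3-10·λ' ≈ 0.027756 ∉ [0.7, 1.5) ⇒ out
candidate 2: (m,n)=(3,7) → π∥ = 3+7·λ ≈ 26.119429, π⊥ = 3+7·λ' ≈ 0.880571 ∈ [0.7, 1.5) ⇒ IN Λ
candidate 3: (m,n)=(3,-1) → π∥ = 3-1·λ ≈ -0.302776, π⊥ = 3-1·λ' ≈ 3.302776 ∉ [0.7, 1.5) ⇒ out
candidate 4: (m,n)=(-7,-4) → π∥ = -7-4·λ ≈ -20.211103, π⊥ = -7-4·λ' ≈ -5.788897 ∉ [0.7, 1.5) ⇒ out
candidate 5: (m,n)=(1,1) → π∥ = 1+1·λ ≈ 4.302776, π⊥ = 1+1·λ' ≈ 0.697224 ∉ [0.7, 1.5) ⇒ out
candidate 6: (m,n)=(9,11) → π∥ = 9+11·λ ≈ 45.330532, π⊥ = 9+11·λ' ≈ 5.669468 ∉ [0.7, 1.5) ⇒ out
candidate 7: (m,n)=(-2,-11) → π∥ = -2-11·λ ≈ -38.330532, π⊥ = -2-11·λ' ≈ 1.330532 ∈ [0.7, 1.5) ⇒ IN Λ
candidate 8: (m,n)=(-1,-11) → π∥ = -1-11·λ ≈ -37.330532, π⊥ = -1-11·λ' ≈ 2.330532 ∉ [0.7, 1.5) ⇒ out
candidate 9: (m,n)=(4,10) → π∥ = 4+10·λ ≈ 37.027756, π⊥ = 4+10·λ' ≈ 0.972244 ∈ [0.7, 1.5) ⇒ IN Λ

2, 7, 9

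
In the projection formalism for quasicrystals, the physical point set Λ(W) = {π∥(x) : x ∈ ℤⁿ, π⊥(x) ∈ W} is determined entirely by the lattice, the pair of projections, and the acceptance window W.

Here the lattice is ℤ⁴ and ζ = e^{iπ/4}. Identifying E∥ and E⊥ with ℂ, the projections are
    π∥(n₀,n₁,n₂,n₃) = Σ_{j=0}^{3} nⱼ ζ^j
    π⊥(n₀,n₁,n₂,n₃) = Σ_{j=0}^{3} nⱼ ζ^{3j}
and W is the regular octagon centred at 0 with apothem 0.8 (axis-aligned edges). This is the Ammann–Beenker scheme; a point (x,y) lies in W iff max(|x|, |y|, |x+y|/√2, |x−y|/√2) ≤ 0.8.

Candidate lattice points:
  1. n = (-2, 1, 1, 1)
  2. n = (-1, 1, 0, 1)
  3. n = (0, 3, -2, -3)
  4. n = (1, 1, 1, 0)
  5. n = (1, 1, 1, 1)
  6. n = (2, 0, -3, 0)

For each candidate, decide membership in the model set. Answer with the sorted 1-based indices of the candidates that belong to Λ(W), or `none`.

4

π⊥(n) = n₀ + n₁ζ³ + n₂ζ⁶ + n₃ζ⁹ where ζ = e^{iπ/4}.
#1 (-2, 1, 1, 1): internal (-2.000000, 0.414214); octagon support 2.000000 vs apothem 0.8 → ∉ W
#2 (-1, 1, 0, 1): internal (-1.000000, 1.414214); octagon support 1.707107 vs apothem 0.8 → ∉ W
#3 (0, 3, -2, -3): internal (-4.242641, 2.000000); octagon support 4.414214 vs apothem 0.8 → ∉ W
#4 (1, 1, 1, 0): internal (0.292893, -0.292893); octagon support 0.414214 vs apothem 0.8 → ∈ W
#5 (1, 1, 1, 1): internal (1.000000, 0.414214); octagon support 1.000000 vs apothem 0.8 → ∉ W
#6 (2, 0, -3, 0): internal (2.000000, 3.000000); octagon support 3.535534 vs apothem 0.8 → ∉ W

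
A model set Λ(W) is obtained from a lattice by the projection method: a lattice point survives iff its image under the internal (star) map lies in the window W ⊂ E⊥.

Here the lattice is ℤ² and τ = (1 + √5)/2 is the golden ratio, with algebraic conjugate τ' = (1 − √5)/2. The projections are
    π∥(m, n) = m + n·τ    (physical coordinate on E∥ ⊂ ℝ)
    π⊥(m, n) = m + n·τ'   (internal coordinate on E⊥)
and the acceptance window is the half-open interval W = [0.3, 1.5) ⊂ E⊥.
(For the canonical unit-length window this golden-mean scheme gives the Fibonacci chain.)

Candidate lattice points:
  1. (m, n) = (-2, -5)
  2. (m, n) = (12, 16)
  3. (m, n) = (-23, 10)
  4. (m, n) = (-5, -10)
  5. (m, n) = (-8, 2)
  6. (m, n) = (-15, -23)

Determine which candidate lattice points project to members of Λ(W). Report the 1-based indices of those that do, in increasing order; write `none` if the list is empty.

1, 4

Numerically τ ≈ 1.6180 and τ' = −1/τ ≈ -0.6180.
candidate 1: (m,n)=(-2,-5) → π∥ = -2-5·τ ≈ -10.0902, π⊥ = -2-5·τ' ≈ 1.0902 ∈ [0.3, 1.5) ⇒ IN Λ
candidate 2: (m,n)=(12,16) → π∥ = 12+16·τ ≈ 37.8885, π⊥ = 12+16·τ' ≈ 2.1115 ∉ [0.3, 1.5) ⇒ out
candidate 3: (m,n)=(-23,10) → π∥ = -23+10·τ ≈ -6.8197, π⊥ = -23+10·τ' ≈ -29.1803 ∉ [0.3, 1.5) ⇒ out
candidate 4: (m,n)=(-5,-10) → π∥ = -5-10·τ ≈ -21.1803, π⊥ = -5-10·τ' ≈ 1.1803 ∈ [0.3, 1.5) ⇒ IN Λ
candidate 5: (m,n)=(-8,2) → π∥ = -8+2·τ ≈ -4.7639, π⊥ = -8+2·τ' ≈ -9.2361 ∉ [0.3, 1.5) ⇒ out
candidate 6: (m,n)=(-15,-23) → π∥ = -15-23·τ ≈ -52.2148, π⊥ = -15-23·τ' ≈ -0.7852 ∉ [0.3, 1.5) ⇒ out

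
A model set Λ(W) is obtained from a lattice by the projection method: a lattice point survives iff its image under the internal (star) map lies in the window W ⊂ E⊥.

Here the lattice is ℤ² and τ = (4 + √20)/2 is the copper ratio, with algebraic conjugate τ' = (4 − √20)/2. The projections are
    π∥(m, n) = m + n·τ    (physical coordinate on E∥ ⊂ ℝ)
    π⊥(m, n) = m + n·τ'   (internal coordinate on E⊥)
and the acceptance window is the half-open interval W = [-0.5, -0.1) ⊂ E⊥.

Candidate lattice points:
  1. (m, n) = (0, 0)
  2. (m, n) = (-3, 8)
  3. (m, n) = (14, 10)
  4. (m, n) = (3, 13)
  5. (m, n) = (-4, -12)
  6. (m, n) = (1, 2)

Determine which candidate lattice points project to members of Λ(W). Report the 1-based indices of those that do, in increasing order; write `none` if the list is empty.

none

Numerically τ ≈ 4.2361 and τ' = −1/τ ≈ -0.2361.
candidate 1: (m,n)=(0,0) → π∥ = 0+0·τ ≈ 0.0000, π⊥ = 0+0·τ' ≈ 0.0000 ∉ [-0.5, -0.1) ⇒ out
candidate 2: (m,n)=(-3,8) → π∥ = -3+8·τ ≈ 30.8885, π⊥ = -3+8·τ' ≈ -4.8885 ∉ [-0.5, -0.1) ⇒ out
candidate 3: (m,n)=(14,10) → π∥ = 14+10·τ ≈ 56.3607, π⊥ = 14+10·τ' ≈ 11.6393 ∉ [-0.5, -0.1) ⇒ out
candidate 4: (m,n)=(3,13) → π∥ = 3+13·τ ≈ 58.0689, π⊥ = 3+13·τ' ≈ -0.0689 ∉ [-0.5, -0.1) ⇒ out
candidate 5: (m,n)=(-4,-12) → π∥ = -4-12·τ ≈ -54.8328, π⊥ = -4-12·τ' ≈ -1.1672 ∉ [-0.5, -0.1) ⇒ out
candidate 6: (m,n)=(1,2) → π∥ = 1+2·τ ≈ 9.4721, π⊥ = 1+2·τ' ≈ 0.5279 ∉ [-0.5, -0.1) ⇒ out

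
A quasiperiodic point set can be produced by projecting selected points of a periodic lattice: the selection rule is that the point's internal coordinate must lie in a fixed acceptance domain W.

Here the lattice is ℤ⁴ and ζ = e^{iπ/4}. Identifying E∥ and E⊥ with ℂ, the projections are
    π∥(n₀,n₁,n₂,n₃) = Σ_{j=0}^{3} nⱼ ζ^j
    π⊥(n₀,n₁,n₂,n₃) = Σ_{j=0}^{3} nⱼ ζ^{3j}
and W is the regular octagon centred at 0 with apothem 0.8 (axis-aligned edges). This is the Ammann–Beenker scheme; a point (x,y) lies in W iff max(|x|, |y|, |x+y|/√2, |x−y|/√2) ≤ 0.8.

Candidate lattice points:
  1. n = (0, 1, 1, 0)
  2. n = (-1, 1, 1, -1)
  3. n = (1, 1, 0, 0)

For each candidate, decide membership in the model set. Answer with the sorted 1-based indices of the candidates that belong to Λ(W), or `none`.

Internal map: ζ^{3j} for j=0..3 gives (1,0), (−√2/2,√2/2), (0,−1), (√2/2,√2/2).
#1 (0, 1, 1, 0): internal (-0.70711, -0.29289); octagon support 0.70711 vs apothem 0.8 → ∈ W
#2 (-1, 1, 1, -1): internal (-2.41421, -1.00000); octagon support 2.41421 vs apothem 0.8 → ∉ W
#3 (1, 1, 0, 0): internal (0.29289, 0.70711); octagon support 0.70711 vs apothem 0.8 → ∈ W

1, 3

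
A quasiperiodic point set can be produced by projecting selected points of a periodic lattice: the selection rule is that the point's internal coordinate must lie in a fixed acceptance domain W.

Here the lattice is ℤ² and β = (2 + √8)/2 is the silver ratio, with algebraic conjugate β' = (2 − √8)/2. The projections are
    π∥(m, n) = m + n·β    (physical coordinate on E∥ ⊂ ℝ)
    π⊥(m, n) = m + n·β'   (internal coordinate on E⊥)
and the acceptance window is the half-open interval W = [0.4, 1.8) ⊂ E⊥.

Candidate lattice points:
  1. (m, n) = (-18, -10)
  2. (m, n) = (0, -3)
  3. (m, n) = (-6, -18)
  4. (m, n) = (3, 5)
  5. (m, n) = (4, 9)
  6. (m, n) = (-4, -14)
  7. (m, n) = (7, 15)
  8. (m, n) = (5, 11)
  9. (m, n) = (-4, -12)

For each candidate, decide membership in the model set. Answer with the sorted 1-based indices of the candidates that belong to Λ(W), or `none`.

β' = (2−√8)/2 ≈ -0.4142.
candidate 1: (m,n)=(-18,-10) → π∥ = -18-10·β ≈ -42.1421, π⊥ = -18-10·β' ≈ -13.8579 ∉ [0.4, 1.8) ⇒ out
candidate 2: (m,n)=(0,-3) → π∥ = 0-3·β ≈ -7.2426, π⊥ = 0-3·β' ≈ 1.2426 ∈ [0.4, 1.8) ⇒ IN Λ
candidate 3: (m,n)=(-6,-18) → π∥ = -6-18·β ≈ -49.4558, π⊥ = -6-18·β' ≈ 1.4558 ∈ [0.4, 1.8) ⇒ IN Λ
candidate 4: (m,n)=(3,5) → π∥ = 3+5·β ≈ 15.0711, π⊥ = 3+5·β' ≈ 0.9289 ∈ [0.4, 1.8) ⇒ IN Λ
candidate 5: (m,n)=(4,9) → π∥ = 4+9·β ≈ 25.7279, π⊥ = 4+9·β' ≈ 0.2721 ∉ [0.4, 1.8) ⇒ out
candidate 6: (m,n)=(-4,-14) → π∥ = -4-14·β ≈ -37.7990, π⊥ = -4-14·β' ≈ 1.7990 ∈ [0.4, 1.8) ⇒ IN Λ
candidate 7: (m,n)=(7,15) → π∥ = 7+15·β ≈ 43.2132, π⊥ = 7+15·β' ≈ 0.7868 ∈ [0.4, 1.8) ⇒ IN Λ
candidate 8: (m,n)=(5,11) → π∥ = 5+11·β ≈ 31.5563, π⊥ = 5+11·β' ≈ 0.4437 ∈ [0.4, 1.8) ⇒ IN Λ
candidate 9: (m,n)=(-4,-12) → π∥ = -4-12·β ≈ -32.9706, π⊥ = -4-12·β' ≈ 0.9706 ∈ [0.4, 1.8) ⇒ IN Λ

2, 3, 4, 6, 7, 8, 9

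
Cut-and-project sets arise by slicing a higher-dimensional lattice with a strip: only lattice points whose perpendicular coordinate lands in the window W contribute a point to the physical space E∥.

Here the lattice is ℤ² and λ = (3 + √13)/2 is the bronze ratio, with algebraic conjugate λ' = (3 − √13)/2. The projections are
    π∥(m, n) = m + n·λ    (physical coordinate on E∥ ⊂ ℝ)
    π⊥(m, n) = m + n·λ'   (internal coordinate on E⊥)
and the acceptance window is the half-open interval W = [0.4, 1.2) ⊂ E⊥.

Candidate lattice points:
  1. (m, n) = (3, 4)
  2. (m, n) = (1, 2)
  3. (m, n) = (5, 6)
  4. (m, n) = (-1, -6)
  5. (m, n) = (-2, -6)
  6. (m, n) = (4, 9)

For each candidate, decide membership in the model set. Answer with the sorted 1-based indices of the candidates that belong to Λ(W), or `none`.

4

Compute λ' = (3−√13)/2 = -0.30278, so π⊥(m,n) = m -0.30278·n.
[1] lift (3,4): star map gives 1.78890; window check 0.4 ≤ 1.78890 < 1.2 is false → out
[2] lift (1,2): star map gives 0.39445; window check 0.4 ≤ 0.39445 < 1.2 is false → out
[3] lift (5,6): star map gives 3.18335; window check 0.4 ≤ 3.18335 < 1.2 is false → out
[4] lift (-1,-6): star map gives 0.81665; window check 0.4 ≤ 0.81665 < 1.2 is true → IN Λ
[5] lift (-2,-6): star map gives -0.18335; window check 0.4 ≤ -0.18335 < 1.2 is false → out
[6] lift (4,9): star map gives 1.27502; window check 0.4 ≤ 1.27502 < 1.2 is false → out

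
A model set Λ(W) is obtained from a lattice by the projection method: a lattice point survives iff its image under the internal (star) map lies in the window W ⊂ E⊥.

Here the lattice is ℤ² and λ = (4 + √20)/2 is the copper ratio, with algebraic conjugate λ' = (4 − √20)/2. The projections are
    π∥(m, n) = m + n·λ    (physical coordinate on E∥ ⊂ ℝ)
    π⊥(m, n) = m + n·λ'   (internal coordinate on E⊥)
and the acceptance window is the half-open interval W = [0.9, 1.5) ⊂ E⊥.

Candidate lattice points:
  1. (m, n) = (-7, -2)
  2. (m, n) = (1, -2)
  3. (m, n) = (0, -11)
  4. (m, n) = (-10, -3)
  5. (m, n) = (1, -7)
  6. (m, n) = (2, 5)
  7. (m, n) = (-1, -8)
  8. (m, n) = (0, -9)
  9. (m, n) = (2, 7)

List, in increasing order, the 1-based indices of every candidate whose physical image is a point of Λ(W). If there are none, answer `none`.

λ' = (4−√20)/2 ≈ -0.23607.
[1] lift (-7,-2): star map gives -6.52786; window check 0.9 ≤ -6.52786 < 1.5 is false → out
[2] lift (1,-2): star map gives 1.47214; window check 0.9 ≤ 1.47214 < 1.5 is true → IN Λ
[3] lift (0,-11): star map gives 2.59675; window check 0.9 ≤ 2.59675 < 1.5 is false → out
[4] lift (-10,-3): star map gives -9.29180; window check 0.9 ≤ -9.29180 < 1.5 is false → out
[5] lift (1,-7): star map gives 2.65248; window check 0.9 ≤ 2.65248 < 1.5 is false → out
[6] lift (2,5): star map gives 0.81966; window check 0.9 ≤ 0.81966 < 1.5 is false → out
[7] lift (-1,-8): star map gives 0.88854; window check 0.9 ≤ 0.88854 < 1.5 is false → out
[8] lift (0,-9): star map gives 2.12461; window check 0.9 ≤ 2.12461 < 1.5 is false → out
[9] lift (2,7): star map gives 0.34752; window check 0.9 ≤ 0.34752 < 1.5 is false → out

2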